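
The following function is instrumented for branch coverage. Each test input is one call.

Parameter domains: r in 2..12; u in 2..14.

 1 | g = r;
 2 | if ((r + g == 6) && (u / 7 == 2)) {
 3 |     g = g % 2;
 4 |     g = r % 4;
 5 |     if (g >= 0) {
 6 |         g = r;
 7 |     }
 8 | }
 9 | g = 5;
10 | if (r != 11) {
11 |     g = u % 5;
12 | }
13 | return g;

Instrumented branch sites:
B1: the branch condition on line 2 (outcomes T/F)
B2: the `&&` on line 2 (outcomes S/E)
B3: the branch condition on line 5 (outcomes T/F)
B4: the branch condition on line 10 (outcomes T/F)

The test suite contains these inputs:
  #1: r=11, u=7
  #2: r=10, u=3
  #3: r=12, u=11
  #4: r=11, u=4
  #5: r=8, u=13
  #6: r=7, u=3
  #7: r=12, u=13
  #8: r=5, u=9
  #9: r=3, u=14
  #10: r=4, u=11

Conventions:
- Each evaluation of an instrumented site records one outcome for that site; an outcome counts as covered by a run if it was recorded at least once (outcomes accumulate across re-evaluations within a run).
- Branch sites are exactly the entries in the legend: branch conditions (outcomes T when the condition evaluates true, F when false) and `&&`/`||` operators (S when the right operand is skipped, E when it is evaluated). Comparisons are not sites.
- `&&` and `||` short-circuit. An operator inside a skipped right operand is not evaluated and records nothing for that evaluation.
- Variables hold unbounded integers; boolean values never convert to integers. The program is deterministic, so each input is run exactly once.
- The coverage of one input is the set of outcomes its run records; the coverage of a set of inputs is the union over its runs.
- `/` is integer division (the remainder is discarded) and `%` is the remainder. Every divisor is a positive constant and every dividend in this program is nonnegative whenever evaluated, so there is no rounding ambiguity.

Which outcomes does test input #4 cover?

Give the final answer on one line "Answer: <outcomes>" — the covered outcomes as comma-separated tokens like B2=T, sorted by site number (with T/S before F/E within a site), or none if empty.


Simulating input #4 (r=11, u=4) step by step:
  B2->S, B1->F, B4->F
collecting distinct outcomes: B1=F, B2=S, B4=F
Answer: B1=F, B2=S, B4=F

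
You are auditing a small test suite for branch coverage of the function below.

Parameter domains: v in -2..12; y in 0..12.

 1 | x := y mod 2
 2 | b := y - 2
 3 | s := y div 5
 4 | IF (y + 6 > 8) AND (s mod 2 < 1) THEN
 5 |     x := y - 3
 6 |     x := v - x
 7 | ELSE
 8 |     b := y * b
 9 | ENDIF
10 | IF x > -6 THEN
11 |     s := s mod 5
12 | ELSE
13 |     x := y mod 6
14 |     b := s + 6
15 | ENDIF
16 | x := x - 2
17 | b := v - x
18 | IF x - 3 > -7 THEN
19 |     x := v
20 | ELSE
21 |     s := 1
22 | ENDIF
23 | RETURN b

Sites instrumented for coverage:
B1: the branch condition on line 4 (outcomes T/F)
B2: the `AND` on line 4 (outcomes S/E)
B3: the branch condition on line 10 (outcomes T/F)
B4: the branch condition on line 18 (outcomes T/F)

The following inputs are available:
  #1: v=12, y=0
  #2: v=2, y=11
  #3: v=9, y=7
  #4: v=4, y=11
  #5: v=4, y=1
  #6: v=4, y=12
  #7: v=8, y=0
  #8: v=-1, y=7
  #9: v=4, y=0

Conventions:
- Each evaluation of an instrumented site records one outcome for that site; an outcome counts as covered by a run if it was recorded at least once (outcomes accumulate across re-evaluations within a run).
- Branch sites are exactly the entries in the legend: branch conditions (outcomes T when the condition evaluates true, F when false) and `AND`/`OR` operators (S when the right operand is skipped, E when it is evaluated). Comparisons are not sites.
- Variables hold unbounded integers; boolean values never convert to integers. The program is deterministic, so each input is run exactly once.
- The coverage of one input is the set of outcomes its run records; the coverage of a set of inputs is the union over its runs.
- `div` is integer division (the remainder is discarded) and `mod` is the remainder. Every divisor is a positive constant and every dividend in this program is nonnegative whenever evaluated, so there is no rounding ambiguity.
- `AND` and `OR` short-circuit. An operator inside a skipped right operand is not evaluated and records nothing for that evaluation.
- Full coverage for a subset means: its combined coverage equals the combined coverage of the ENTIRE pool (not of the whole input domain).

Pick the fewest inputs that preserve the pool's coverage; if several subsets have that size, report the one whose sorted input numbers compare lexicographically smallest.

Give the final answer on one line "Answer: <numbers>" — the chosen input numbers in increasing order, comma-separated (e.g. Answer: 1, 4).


#1 (v=12, y=0) -> covered: B1=F, B2=S, B3=T, B4=T
#2 (v=2, y=11) -> covered: B1=T, B2=E, B3=F, B4=T
#3 (v=9, y=7) -> covered: B1=F, B2=E, B3=T, B4=T
#4 (v=4, y=11) -> covered: B1=T, B2=E, B3=T, B4=F
#5 (v=4, y=1) -> covered: B1=F, B2=S, B3=T, B4=T
#6 (v=4, y=12) -> covered: B1=T, B2=E, B3=T, B4=F
#7 (v=8, y=0) -> covered: B1=F, B2=S, B3=T, B4=T
#8 (v=-1, y=7) -> covered: B1=F, B2=E, B3=T, B4=T
#9 (v=4, y=0) -> covered: B1=F, B2=S, B3=T, B4=T
union over all inputs: B1=T, B1=F, B2=S, B2=E, B3=T, B3=F, B4=T, B4=F (8 outcomes)
checked all size-1 subsets: none covers 8 outcomes (max 4/8)
checked all size-2 subsets: none covers 8 outcomes (max 7/8)
inputs {1, 2, 4} (size 3) cover everything; no size-3 subset with a lexicographically smaller index list covers all 8
Answer: 1, 2, 4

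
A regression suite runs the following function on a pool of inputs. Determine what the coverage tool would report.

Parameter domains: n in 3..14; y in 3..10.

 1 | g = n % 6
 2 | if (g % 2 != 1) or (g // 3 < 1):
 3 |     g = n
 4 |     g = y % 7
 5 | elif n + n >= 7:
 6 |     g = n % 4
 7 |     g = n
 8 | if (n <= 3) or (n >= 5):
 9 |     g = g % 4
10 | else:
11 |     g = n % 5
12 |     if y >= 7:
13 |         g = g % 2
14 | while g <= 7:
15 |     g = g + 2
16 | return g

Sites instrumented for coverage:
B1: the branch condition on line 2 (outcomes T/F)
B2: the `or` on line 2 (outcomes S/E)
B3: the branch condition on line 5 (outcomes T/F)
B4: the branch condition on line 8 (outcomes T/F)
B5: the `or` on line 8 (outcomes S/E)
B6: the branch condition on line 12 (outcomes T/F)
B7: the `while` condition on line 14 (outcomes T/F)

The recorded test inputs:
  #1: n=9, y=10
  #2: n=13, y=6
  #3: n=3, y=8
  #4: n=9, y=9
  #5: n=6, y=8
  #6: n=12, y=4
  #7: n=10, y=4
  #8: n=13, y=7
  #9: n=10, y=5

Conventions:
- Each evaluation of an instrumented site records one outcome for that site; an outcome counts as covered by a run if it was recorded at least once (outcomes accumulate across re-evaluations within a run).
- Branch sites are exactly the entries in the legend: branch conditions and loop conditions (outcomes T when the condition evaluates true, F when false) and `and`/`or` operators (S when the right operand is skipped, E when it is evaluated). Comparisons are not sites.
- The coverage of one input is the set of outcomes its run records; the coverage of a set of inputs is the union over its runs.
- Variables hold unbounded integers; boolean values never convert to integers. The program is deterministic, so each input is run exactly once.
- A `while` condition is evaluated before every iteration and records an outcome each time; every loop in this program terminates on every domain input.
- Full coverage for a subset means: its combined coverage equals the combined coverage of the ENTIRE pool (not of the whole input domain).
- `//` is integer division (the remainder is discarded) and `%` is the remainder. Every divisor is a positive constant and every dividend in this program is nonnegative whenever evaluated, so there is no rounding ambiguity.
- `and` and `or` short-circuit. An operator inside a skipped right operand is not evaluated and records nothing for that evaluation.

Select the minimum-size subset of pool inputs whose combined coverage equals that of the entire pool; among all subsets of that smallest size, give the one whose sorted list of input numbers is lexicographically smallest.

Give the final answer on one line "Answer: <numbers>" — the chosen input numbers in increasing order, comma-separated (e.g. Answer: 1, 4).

run #1 (n=9, y=10) runs B2->E, B1->F, B3->T, B5->E, B4->T, B7->T, B7->T, B7->T, B7->T, B7->F; records B1=F, B2=E, B3=T, B4=T, B5=E, B7=T, B7=F
run #2 (n=13, y=6) runs B2->E, B1->T, B5->E, B4->T, B7->T, B7->T, B7->T, B7->F; records B1=T, B2=E, B4=T, B5=E, B7=T, B7=F
run #3 (n=3, y=8) runs B2->E, B1->F, B3->F, B5->S, B4->T, B7->T, B7->T, B7->T, B7->F; records B1=F, B2=E, B3=F, B4=T, B5=S, B7=T, B7=F
run #4 (n=9, y=9) runs B2->E, B1->F, B3->T, B5->E, B4->T, B7->T, B7->T, B7->T, B7->T, B7->F; records B1=F, B2=E, B3=T, B4=T, B5=E, B7=T, B7=F
run #5 (n=6, y=8) runs B2->S, B1->T, B5->E, B4->T, B7->T, B7->T, B7->T, B7->T, B7->F; records B1=T, B2=S, B4=T, B5=E, B7=T, B7=F
run #6 (n=12, y=4) runs B2->S, B1->T, B5->E, B4->T, B7->T, B7->T, B7->T, B7->T, B7->F; records B1=T, B2=S, B4=T, B5=E, B7=T, B7=F
run #7 (n=10, y=4) runs B2->S, B1->T, B5->E, B4->T, B7->T, B7->T, B7->T, B7->T, B7->F; records B1=T, B2=S, B4=T, B5=E, B7=T, B7=F
run #8 (n=13, y=7) runs B2->E, B1->T, B5->E, B4->T, B7->T, B7->T, B7->T, B7->T, B7->F; records B1=T, B2=E, B4=T, B5=E, B7=T, B7=F
run #9 (n=10, y=5) runs B2->S, B1->T, B5->E, B4->T, B7->T, B7->T, B7->T, B7->T, B7->F; records B1=T, B2=S, B4=T, B5=E, B7=T, B7=F
pool-wide coverage (11 outcomes): B1=T, B1=F, B2=S, B2=E, B3=T, B3=F, B4=T, B5=S, B5=E, B7=T, B7=F
checked all size-1 subsets: none covers 11 outcomes (max 7/11)
checked all size-2 subsets: none covers 11 outcomes (max 10/11)
size 3: inputs {1, 3, 5} cover all 11 outcomes, and no lexicographically smaller subset of this size does

Answer: 1, 3, 5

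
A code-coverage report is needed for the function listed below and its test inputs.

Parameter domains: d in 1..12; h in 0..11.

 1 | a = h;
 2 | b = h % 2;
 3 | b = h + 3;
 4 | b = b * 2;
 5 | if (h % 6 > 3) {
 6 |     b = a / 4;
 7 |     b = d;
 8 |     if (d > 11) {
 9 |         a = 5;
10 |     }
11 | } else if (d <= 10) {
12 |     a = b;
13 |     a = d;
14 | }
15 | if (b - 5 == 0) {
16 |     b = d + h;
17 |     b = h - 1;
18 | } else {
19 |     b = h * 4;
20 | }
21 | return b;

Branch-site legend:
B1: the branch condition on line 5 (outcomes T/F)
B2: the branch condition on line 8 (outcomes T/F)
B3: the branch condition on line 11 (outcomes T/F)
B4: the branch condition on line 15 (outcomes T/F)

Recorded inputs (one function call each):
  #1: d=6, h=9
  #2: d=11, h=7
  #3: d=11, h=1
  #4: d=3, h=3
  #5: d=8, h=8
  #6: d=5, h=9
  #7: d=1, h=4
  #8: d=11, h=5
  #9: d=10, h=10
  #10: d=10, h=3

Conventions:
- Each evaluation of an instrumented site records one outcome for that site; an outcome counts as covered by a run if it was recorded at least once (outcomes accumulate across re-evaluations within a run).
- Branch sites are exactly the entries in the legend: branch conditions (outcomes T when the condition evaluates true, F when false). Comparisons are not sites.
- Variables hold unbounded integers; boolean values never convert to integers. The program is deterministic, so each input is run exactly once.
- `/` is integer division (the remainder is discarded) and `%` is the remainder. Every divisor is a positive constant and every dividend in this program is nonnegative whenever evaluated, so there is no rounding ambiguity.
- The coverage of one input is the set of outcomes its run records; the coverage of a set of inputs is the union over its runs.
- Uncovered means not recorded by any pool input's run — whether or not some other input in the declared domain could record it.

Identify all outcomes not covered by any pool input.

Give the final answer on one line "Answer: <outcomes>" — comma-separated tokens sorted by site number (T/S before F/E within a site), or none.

test 1 (d=6, h=9) fires B1->F, B3->T, B4->F; hits B1=F, B3=T, B4=F
test 2 (d=11, h=7) fires B1->F, B3->F, B4->F; hits B1=F, B3=F, B4=F
test 3 (d=11, h=1) fires B1->F, B3->F, B4->F; hits B1=F, B3=F, B4=F
test 4 (d=3, h=3) fires B1->F, B3->T, B4->F; hits B1=F, B3=T, B4=F
test 5 (d=8, h=8) fires B1->F, B3->T, B4->F; hits B1=F, B3=T, B4=F
test 6 (d=5, h=9) fires B1->F, B3->T, B4->F; hits B1=F, B3=T, B4=F
test 7 (d=1, h=4) fires B1->T, B2->F, B4->F; hits B1=T, B2=F, B4=F
test 8 (d=11, h=5) fires B1->T, B2->F, B4->F; hits B1=T, B2=F, B4=F
test 9 (d=10, h=10) fires B1->T, B2->F, B4->F; hits B1=T, B2=F, B4=F
test 10 (d=10, h=3) fires B1->F, B3->T, B4->F; hits B1=F, B3=T, B4=F
union over the pool: B1=T, B1=F, B2=F, B3=T, B3=F, B4=F
uncovered (2 of 8): B2=T, B4=T

Answer: B2=T, B4=T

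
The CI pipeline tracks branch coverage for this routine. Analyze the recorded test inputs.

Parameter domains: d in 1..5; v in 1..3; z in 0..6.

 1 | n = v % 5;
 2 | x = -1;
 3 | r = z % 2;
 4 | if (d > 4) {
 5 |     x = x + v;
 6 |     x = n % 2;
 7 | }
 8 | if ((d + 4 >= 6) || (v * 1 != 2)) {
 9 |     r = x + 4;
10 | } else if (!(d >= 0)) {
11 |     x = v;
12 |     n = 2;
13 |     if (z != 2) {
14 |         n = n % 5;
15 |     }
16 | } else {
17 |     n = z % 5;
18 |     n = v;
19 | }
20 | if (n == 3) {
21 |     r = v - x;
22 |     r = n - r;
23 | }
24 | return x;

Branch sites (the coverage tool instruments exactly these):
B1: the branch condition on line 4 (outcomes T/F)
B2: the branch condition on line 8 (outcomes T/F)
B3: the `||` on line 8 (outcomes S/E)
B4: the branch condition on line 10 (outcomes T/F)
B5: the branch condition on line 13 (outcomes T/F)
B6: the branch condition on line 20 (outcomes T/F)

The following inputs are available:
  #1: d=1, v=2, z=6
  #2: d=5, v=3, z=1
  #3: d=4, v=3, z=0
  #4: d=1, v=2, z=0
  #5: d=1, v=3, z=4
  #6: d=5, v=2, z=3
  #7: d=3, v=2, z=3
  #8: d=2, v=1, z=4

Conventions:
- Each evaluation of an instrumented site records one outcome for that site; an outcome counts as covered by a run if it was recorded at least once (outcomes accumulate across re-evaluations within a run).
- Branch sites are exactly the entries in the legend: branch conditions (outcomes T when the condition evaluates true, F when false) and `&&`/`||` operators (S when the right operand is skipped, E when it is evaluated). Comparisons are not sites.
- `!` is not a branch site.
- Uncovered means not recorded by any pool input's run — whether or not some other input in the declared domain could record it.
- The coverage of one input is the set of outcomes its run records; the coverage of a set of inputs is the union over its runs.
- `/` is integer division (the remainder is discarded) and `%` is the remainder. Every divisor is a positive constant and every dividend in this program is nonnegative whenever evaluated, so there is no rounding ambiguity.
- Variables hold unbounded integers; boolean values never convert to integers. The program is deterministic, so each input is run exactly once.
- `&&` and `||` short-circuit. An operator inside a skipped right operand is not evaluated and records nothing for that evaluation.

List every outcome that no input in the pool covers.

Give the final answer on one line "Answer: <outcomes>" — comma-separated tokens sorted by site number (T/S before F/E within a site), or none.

#1 (d=1, v=2, z=6) -> B1->F, B3->E, B2->F, B4->F, B6->F; covered: B1=F, B2=F, B3=E, B4=F, B6=F
#2 (d=5, v=3, z=1) -> B1->T, B3->S, B2->T, B6->T; covered: B1=T, B2=T, B3=S, B6=T
#3 (d=4, v=3, z=0) -> B1->F, B3->S, B2->T, B6->T; covered: B1=F, B2=T, B3=S, B6=T
#4 (d=1, v=2, z=0) -> B1->F, B3->E, B2->F, B4->F, B6->F; covered: B1=F, B2=F, B3=E, B4=F, B6=F
#5 (d=1, v=3, z=4) -> B1->F, B3->E, B2->T, B6->T; covered: B1=F, B2=T, B3=E, B6=T
#6 (d=5, v=2, z=3) -> B1->T, B3->S, B2->T, B6->F; covered: B1=T, B2=T, B3=S, B6=F
#7 (d=3, v=2, z=3) -> B1->F, B3->S, B2->T, B6->F; covered: B1=F, B2=T, B3=S, B6=F
#8 (d=2, v=1, z=4) -> B1->F, B3->S, B2->T, B6->F; covered: B1=F, B2=T, B3=S, B6=F
union over the pool: B1=T, B1=F, B2=T, B2=F, B3=S, B3=E, B4=F, B6=T, B6=F
uncovered (3 of 12): B4=T, B5=T, B5=F

Answer: B4=T, B5=T, B5=F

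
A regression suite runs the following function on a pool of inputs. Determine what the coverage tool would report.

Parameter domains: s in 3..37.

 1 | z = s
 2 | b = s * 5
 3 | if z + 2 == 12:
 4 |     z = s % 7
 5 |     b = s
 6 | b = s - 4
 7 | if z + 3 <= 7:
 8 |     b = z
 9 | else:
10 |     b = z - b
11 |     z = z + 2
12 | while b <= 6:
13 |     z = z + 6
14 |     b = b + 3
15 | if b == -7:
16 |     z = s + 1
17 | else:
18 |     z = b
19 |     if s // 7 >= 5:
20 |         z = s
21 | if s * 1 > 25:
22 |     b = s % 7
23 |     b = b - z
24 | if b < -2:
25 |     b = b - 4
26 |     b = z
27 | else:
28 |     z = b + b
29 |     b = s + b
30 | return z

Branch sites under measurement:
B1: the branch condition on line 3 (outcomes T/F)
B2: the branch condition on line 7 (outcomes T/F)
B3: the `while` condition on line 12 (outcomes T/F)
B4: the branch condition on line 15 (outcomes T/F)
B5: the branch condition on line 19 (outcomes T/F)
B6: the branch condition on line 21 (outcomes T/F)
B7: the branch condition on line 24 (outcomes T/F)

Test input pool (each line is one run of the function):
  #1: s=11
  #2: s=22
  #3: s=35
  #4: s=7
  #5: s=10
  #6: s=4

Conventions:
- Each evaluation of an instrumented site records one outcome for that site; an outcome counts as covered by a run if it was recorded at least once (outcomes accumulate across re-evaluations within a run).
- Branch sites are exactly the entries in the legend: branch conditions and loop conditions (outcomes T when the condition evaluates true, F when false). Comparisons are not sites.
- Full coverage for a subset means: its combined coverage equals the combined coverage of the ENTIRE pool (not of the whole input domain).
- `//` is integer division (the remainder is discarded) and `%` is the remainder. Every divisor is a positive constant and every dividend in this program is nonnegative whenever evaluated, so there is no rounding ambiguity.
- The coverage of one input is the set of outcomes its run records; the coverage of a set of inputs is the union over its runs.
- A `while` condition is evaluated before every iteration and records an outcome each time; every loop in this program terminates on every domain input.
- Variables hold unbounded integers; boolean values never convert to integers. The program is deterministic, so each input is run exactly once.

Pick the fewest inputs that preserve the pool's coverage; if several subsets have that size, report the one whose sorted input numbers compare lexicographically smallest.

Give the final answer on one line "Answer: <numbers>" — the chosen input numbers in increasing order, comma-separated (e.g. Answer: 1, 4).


run #1 (s=11) runs B1->F, B2->F, B3->T, B3->F, B4->F, B5->F, B6->F, B7->F; records B1=F, B2=F, B3=T, B3=F, B4=F, B5=F, B6=F, B7=F
run #2 (s=22) runs B1->F, B2->F, B3->T, B3->F, B4->F, B5->F, B6->F, B7->F; records B1=F, B2=F, B3=T, B3=F, B4=F, B5=F, B6=F, B7=F
run #3 (s=35) runs B1->F, B2->F, B3->T, B3->F, B4->F, B5->T, B6->T, B7->T; records B1=F, B2=F, B3=T, B3=F, B4=F, B5=T, B6=T, B7=T
run #4 (s=7) runs B1->F, B2->F, B3->T, B3->F, B4->F, B5->F, B6->F, B7->F; records B1=F, B2=F, B3=T, B3=F, B4=F, B5=F, B6=F, B7=F
run #5 (s=10) runs B1->T, B2->T, B3->T, B3->T, B3->F, B4->F, B5->F, B6->F, B7->F; records B1=T, B2=T, B3=T, B3=F, B4=F, B5=F, B6=F, B7=F
run #6 (s=4) runs B1->F, B2->T, B3->T, B3->F, B4->F, B5->F, B6->F, B7->F; records B1=F, B2=T, B3=T, B3=F, B4=F, B5=F, B6=F, B7=F
union over all inputs: B1=T, B1=F, B2=T, B2=F, B3=T, B3=F, B4=F, B5=T, B5=F, B6=T, B6=F, B7=T, B7=F (13 outcomes)
every size-1 subset falls short of the 13 outcomes (best: 8/13)
size 2: inputs {3, 5} cover all 13 outcomes, and no lexicographically smaller subset of this size does
Answer: 3, 5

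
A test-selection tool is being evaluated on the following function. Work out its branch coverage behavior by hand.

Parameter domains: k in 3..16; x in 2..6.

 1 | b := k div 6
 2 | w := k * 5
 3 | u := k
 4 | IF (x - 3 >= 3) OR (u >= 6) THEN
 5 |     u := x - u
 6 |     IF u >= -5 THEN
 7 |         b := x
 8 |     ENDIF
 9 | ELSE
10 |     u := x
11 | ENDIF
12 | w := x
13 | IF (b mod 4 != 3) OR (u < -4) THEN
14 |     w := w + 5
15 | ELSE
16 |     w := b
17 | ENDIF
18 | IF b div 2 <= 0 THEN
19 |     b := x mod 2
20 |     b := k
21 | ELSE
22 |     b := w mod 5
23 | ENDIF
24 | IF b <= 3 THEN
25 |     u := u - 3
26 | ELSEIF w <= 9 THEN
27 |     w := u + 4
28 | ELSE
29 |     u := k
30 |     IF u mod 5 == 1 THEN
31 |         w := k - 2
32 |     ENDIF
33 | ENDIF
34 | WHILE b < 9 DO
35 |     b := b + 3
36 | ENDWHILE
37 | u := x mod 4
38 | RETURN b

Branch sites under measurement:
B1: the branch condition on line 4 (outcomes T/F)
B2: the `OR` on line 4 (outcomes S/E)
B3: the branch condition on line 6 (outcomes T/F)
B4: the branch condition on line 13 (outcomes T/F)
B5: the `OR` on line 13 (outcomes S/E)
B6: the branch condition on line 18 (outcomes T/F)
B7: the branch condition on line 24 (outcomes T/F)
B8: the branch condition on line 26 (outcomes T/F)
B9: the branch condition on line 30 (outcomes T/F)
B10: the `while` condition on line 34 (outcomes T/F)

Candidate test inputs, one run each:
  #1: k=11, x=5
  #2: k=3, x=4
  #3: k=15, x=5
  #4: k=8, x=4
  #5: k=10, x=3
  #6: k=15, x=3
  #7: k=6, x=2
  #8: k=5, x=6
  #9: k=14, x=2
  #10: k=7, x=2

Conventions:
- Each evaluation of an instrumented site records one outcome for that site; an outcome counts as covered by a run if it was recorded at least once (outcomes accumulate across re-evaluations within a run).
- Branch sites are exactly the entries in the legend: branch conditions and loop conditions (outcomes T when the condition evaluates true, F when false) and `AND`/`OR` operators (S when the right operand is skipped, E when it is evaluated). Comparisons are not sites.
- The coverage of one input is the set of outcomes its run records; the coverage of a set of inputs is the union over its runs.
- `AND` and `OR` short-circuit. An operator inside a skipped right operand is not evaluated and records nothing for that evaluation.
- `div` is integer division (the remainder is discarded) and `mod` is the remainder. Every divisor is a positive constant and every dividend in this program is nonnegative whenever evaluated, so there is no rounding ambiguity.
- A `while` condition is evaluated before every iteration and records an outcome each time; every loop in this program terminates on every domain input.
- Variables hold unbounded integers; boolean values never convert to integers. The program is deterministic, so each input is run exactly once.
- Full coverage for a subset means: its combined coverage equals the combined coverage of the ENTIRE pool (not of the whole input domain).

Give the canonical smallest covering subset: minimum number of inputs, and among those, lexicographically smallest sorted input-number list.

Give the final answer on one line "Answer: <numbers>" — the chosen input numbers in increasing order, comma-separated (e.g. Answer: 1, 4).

run #1 (k=11, x=5) runs B2->E, B1->T, B3->F, B5->S, B4->T, B6->T, B7->F, B8->F, B9->T, B10->F; records B1=T, B2=E, B3=F, B4=T, B5=S, B6=T, B7=F, B8=F, B9=T, B10=F
run #2 (k=3, x=4) runs B2->E, B1->F, B5->S, B4->T, B6->T, B7->T, B10->T, B10->T, B10->F; records B1=F, B2=E, B4=T, B5=S, B6=T, B7=T, B10=T, B10=F
run #3 (k=15, x=5) runs B2->E, B1->T, B3->F, B5->S, B4->T, B6->F, B7->T, B10->T, B10->T, B10->T, B10->F; records B1=T, B2=E, B3=F, B4=T, B5=S, B6=F, B7=T, B10=T, B10=F
run #4 (k=8, x=4) runs B2->E, B1->T, B3->T, B5->S, B4->T, B6->F, B7->F, B8->T, B10->T, B10->T, B10->F; records B1=T, B2=E, B3=T, B4=T, B5=S, B6=F, B7=F, B8=T, B10=T, B10=F
run #5 (k=10, x=3) runs B2->E, B1->T, B3->F, B5->S, B4->T, B6->T, B7->F, B8->T, B10->F; records B1=T, B2=E, B3=F, B4=T, B5=S, B6=T, B7=F, B8=T, B10=F
run #6 (k=15, x=3) runs B2->E, B1->T, B3->F, B5->S, B4->T, B6->F, B7->T, B10->T, B10->T, B10->F; records B1=T, B2=E, B3=F, B4=T, B5=S, B6=F, B7=T, B10=T, B10=F
run #7 (k=6, x=2) runs B2->E, B1->T, B3->T, B5->S, B4->T, B6->F, B7->T, B10->T, B10->T, B10->T, B10->F; records B1=T, B2=E, B3=T, B4=T, B5=S, B6=F, B7=T, B10=T, B10=F
run #8 (k=5, x=6) runs B2->S, B1->T, B3->T, B5->S, B4->T, B6->F, B7->T, B10->T, B10->T, B10->T, B10->F; records B1=T, B2=S, B3=T, B4=T, B5=S, B6=F, B7=T, B10=T, B10=F
run #9 (k=14, x=2) runs B2->E, B1->T, B3->F, B5->S, B4->T, B6->F, B7->T, B10->T, B10->T, B10->T, B10->F; records B1=T, B2=E, B3=F, B4=T, B5=S, B6=F, B7=T, B10=T, B10=F
run #10 (k=7, x=2) runs B2->E, B1->T, B3->T, B5->S, B4->T, B6->F, B7->T, B10->T, B10->T, B10->T, B10->F; records B1=T, B2=E, B3=T, B4=T, B5=S, B6=F, B7=T, B10=T, B10=F
the full pool covers 17 outcomes: B1=T, B1=F, B2=S, B2=E, B3=T, B3=F, B4=T, B5=S, B6=T, B6=F, B7=T, B7=F, B8=T, B8=F, B9=T, B10=T, B10=F
size 1 is not enough: best union over all size-1 subsets is 10/17
size 2 is not enough: best union over all size-2 subsets is 15/17
size 3 is not enough: best union over all size-3 subsets is 16/17
inputs {1, 2, 4, 8} (size 4) cover everything; no size-4 subset with a lexicographically smaller index list covers all 17

Answer: 1, 2, 4, 8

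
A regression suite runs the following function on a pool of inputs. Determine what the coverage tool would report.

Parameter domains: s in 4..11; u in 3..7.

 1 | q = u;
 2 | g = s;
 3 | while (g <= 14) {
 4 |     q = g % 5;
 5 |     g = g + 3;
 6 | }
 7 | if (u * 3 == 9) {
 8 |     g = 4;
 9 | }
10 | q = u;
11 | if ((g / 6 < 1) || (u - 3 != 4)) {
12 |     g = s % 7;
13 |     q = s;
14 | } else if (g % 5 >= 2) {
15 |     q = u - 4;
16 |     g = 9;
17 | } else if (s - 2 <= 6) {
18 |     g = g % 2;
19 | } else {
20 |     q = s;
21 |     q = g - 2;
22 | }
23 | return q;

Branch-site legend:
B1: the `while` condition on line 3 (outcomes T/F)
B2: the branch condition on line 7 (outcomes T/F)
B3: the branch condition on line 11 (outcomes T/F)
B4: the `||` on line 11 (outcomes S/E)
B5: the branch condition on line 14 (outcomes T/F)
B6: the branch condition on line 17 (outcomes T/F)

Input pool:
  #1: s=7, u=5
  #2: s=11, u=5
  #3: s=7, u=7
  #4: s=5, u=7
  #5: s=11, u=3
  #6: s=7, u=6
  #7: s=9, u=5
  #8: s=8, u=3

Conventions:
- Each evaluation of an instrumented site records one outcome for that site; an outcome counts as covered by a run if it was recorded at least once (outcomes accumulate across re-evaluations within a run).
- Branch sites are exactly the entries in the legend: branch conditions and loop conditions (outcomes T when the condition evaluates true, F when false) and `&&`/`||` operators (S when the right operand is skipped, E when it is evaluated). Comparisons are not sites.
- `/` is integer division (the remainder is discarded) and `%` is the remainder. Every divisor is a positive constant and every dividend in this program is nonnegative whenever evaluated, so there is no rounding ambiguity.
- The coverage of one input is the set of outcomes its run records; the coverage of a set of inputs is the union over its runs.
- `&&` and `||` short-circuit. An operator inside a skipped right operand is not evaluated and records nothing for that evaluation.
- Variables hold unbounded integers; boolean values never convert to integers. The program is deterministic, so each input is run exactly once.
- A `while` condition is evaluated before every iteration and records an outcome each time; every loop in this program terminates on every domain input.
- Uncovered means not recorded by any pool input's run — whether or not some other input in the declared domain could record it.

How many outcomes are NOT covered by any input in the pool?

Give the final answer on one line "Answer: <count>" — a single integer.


test 1 (s=7, u=5) fires B1->T, B1->T, B1->T, B1->F, B2->F, B4->E, B3->T; hits B1=T, B1=F, B2=F, B3=T, B4=E
test 2 (s=11, u=5) fires B1->T, B1->T, B1->F, B2->F, B4->E, B3->T; hits B1=T, B1=F, B2=F, B3=T, B4=E
test 3 (s=7, u=7) fires B1->T, B1->T, B1->T, B1->F, B2->F, B4->E, B3->F, B5->F, B6->T; hits B1=T, B1=F, B2=F, B3=F, B4=E, B5=F, B6=T
test 4 (s=5, u=7) fires B1->T, B1->T, B1->T, B1->T, B1->F, B2->F, B4->E, B3->F, B5->T; hits B1=T, B1=F, B2=F, B3=F, B4=E, B5=T
test 5 (s=11, u=3) fires B1->T, B1->T, B1->F, B2->T, B4->S, B3->T; hits B1=T, B1=F, B2=T, B3=T, B4=S
test 6 (s=7, u=6) fires B1->T, B1->T, B1->T, B1->F, B2->F, B4->E, B3->T; hits B1=T, B1=F, B2=F, B3=T, B4=E
test 7 (s=9, u=5) fires B1->T, B1->T, B1->F, B2->F, B4->E, B3->T; hits B1=T, B1=F, B2=F, B3=T, B4=E
test 8 (s=8, u=3) fires B1->T, B1->T, B1->T, B1->F, B2->T, B4->S, B3->T; hits B1=T, B1=F, B2=T, B3=T, B4=S
union over the pool: B1=T, B1=F, B2=T, B2=F, B3=T, B3=F, B4=S, B4=E, B5=T, B5=F, B6=T
uncovered (1 of 12): B6=F
Answer: 1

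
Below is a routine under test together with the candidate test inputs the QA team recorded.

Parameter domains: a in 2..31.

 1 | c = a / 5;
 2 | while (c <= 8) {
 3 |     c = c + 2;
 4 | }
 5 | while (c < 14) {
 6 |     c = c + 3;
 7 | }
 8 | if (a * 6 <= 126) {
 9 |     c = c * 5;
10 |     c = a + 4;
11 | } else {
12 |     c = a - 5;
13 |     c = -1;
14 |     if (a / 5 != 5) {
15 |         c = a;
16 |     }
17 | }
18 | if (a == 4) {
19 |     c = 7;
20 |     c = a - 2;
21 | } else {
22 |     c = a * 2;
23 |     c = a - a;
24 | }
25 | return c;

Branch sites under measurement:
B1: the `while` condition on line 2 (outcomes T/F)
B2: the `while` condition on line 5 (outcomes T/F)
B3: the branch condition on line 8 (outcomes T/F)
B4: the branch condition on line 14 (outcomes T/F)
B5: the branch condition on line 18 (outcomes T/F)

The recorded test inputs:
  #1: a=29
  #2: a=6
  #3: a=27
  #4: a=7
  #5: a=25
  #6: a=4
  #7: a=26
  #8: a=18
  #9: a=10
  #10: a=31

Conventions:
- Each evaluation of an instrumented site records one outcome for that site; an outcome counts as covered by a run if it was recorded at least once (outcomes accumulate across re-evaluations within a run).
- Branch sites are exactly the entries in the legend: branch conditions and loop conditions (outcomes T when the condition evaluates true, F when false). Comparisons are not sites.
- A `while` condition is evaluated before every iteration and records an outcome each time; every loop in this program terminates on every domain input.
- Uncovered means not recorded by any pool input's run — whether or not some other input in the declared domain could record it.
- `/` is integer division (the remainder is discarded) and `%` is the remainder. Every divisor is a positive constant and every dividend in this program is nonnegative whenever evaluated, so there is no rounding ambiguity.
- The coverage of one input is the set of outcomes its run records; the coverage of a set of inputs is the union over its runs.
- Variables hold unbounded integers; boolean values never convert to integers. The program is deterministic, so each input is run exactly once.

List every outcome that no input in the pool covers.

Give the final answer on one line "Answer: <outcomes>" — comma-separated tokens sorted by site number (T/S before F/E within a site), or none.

test 1 (a=29) fires B1->T, B1->T, B1->F, B2->T, B2->T, B2->F, B3->F, B4->F, B5->F; hits B1=T, B1=F, B2=T, B2=F, B3=F, B4=F, B5=F
test 2 (a=6) fires B1->T, B1->T, B1->T, B1->T, B1->F, B2->T, B2->T, B2->F, B3->T, B5->F; hits B1=T, B1=F, B2=T, B2=F, B3=T, B5=F
test 3 (a=27) fires B1->T, B1->T, B1->F, B2->T, B2->T, B2->F, B3->F, B4->F, B5->F; hits B1=T, B1=F, B2=T, B2=F, B3=F, B4=F, B5=F
test 4 (a=7) fires B1->T, B1->T, B1->T, B1->T, B1->F, B2->T, B2->T, B2->F, B3->T, B5->F; hits B1=T, B1=F, B2=T, B2=F, B3=T, B5=F
test 5 (a=25) fires B1->T, B1->T, B1->F, B2->T, B2->T, B2->F, B3->F, B4->F, B5->F; hits B1=T, B1=F, B2=T, B2=F, B3=F, B4=F, B5=F
test 6 (a=4) fires B1->T, B1->T, B1->T, B1->T, B1->T, B1->F, B2->T, B2->T, B2->F, B3->T, B5->T; hits B1=T, B1=F, B2=T, B2=F, B3=T, B5=T
test 7 (a=26) fires B1->T, B1->T, B1->F, B2->T, B2->T, B2->F, B3->F, B4->F, B5->F; hits B1=T, B1=F, B2=T, B2=F, B3=F, B4=F, B5=F
test 8 (a=18) fires B1->T, B1->T, B1->T, B1->F, B2->T, B2->T, B2->F, B3->T, B5->F; hits B1=T, B1=F, B2=T, B2=F, B3=T, B5=F
test 9 (a=10) fires B1->T, B1->T, B1->T, B1->T, B1->F, B2->T, B2->T, B2->F, B3->T, B5->F; hits B1=T, B1=F, B2=T, B2=F, B3=T, B5=F
test 10 (a=31) fires B1->T, B1->T, B1->F, B2->T, B2->T, B2->F, B3->F, B4->T, B5->F; hits B1=T, B1=F, B2=T, B2=F, B3=F, B4=T, B5=F
union over the pool: B1=T, B1=F, B2=T, B2=F, B3=T, B3=F, B4=T, B4=F, B5=T, B5=F
uncovered (0 of 10): none

Answer: none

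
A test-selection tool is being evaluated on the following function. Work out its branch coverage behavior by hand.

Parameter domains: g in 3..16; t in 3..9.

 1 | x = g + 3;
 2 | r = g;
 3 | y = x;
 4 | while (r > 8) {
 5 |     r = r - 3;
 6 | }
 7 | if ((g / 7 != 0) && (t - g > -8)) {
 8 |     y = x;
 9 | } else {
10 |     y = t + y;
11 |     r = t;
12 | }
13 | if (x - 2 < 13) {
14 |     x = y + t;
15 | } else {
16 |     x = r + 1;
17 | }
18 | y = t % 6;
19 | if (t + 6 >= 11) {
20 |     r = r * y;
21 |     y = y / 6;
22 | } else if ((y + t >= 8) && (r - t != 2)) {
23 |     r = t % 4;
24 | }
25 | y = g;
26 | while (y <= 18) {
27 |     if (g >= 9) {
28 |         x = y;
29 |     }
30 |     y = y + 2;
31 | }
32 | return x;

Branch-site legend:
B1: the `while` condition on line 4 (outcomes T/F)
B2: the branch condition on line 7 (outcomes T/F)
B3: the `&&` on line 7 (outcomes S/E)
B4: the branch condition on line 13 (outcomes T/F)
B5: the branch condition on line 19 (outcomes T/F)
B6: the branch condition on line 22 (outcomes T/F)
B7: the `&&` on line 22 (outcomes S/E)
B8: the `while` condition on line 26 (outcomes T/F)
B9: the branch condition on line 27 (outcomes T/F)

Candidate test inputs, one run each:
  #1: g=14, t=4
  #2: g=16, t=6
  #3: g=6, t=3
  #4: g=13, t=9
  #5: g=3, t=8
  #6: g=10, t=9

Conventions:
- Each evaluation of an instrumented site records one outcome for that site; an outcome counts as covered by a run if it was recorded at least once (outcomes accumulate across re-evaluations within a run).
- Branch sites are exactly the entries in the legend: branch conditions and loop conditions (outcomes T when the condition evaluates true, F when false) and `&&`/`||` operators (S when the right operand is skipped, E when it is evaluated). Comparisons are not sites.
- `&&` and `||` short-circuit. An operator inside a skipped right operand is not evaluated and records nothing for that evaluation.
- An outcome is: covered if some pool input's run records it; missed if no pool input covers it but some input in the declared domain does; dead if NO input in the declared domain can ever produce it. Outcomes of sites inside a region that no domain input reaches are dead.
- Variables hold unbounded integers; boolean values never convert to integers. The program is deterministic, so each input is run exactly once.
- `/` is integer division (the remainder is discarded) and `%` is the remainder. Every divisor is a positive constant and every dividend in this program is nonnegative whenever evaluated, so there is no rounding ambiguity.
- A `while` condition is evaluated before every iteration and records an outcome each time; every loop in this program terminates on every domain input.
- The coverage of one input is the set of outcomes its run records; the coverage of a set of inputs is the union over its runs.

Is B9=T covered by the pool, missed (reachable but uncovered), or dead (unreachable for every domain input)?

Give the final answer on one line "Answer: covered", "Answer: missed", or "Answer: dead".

B9=T is recorded by pool input(s) 1, 2, 4, 6 -> covered

Answer: covered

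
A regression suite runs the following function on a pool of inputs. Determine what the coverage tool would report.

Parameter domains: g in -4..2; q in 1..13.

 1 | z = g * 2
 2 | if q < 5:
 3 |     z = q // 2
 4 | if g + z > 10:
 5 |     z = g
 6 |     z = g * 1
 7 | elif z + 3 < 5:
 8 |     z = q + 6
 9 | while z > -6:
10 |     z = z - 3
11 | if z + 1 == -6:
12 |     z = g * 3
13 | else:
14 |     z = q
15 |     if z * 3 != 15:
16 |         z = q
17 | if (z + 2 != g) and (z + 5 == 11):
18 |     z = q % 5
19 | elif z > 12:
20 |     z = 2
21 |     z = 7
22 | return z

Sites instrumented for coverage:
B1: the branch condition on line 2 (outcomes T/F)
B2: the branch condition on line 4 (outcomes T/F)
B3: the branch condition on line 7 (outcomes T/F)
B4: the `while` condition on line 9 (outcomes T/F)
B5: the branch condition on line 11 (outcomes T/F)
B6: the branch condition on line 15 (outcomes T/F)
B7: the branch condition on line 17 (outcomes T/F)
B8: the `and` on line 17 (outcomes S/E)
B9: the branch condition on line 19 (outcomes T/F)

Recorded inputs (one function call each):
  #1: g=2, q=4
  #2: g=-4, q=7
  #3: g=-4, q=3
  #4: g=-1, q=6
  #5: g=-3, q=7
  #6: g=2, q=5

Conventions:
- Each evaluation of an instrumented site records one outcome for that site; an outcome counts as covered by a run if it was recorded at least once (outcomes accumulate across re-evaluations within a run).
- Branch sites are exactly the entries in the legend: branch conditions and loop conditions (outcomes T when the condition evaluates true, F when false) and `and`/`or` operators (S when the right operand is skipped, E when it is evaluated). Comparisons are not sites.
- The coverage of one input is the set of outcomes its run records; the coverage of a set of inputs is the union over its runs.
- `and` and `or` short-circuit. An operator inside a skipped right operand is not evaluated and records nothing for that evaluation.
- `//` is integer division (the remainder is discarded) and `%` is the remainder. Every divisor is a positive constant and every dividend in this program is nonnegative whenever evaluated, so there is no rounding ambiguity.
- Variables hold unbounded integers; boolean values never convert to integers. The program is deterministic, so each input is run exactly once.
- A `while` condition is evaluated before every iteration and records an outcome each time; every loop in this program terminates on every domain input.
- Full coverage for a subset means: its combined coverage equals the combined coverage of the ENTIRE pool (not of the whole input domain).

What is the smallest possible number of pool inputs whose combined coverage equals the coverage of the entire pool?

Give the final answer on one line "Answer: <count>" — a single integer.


run #1 (g=2, q=4) runs B1->T, B2->F, B3->F, B4->T, B4->T, B4->T, B4->F, B5->T, B8->E, B7->T; records B1=T, B2=F, B3=F, B4=T, B4=F, B5=T, B7=T, B8=E
run #2 (g=-4, q=7) runs B1->F, B2->F, B3->T, B4->T, B4->T, B4->T, B4->T, B4->T, B4->T, B4->T, B4->F, B5->F, B6->T, B8->E, ...; records B1=F, B2=F, B3=T, B4=T, B4=F, B5=F, B6=T, B7=F, B8=E, B9=F
run #3 (g=-4, q=3) runs B1->T, B2->F, B3->T, B4->T, B4->T, B4->T, B4->T, B4->T, B4->F, B5->F, B6->T, B8->E, B7->F, B9->F; records B1=T, B2=F, B3=T, B4=T, B4=F, B5=F, B6=T, B7=F, B8=E, B9=F
run #4 (g=-1, q=6) runs B1->F, B2->F, B3->T, B4->T, B4->T, B4->T, B4->T, B4->T, B4->T, B4->F, B5->F, B6->T, B8->E, B7->T; records B1=F, B2=F, B3=T, B4=T, B4=F, B5=F, B6=T, B7=T, B8=E
run #5 (g=-3, q=7) runs B1->F, B2->F, B3->T, B4->T, B4->T, B4->T, B4->T, B4->T, B4->T, B4->T, B4->F, B5->F, B6->T, B8->E, ...; records B1=F, B2=F, B3=T, B4=T, B4=F, B5=F, B6=T, B7=F, B8=E, B9=F
run #6 (g=2, q=5) runs B1->F, B2->F, B3->F, B4->T, B4->T, B4->T, B4->T, B4->F, B5->F, B6->F, B8->E, B7->F, B9->F; records B1=F, B2=F, B3=F, B4=T, B4=F, B5=F, B6=F, B7=F, B8=E, B9=F
the full pool covers 15 outcomes: B1=T, B1=F, B2=F, B3=T, B3=F, B4=T, B4=F, B5=T, B5=F, B6=T, B6=F, B7=T, B7=F, B8=E, B9=F
every size-1 subset falls short of the 15 outcomes (best: 10/15)
every size-2 subset falls short of the 15 outcomes (best: 14/15)
the canonical winner is {1, 2, 6}: size 3, full 15-outcome coverage, earliest index list among size-3 covers
Answer: 3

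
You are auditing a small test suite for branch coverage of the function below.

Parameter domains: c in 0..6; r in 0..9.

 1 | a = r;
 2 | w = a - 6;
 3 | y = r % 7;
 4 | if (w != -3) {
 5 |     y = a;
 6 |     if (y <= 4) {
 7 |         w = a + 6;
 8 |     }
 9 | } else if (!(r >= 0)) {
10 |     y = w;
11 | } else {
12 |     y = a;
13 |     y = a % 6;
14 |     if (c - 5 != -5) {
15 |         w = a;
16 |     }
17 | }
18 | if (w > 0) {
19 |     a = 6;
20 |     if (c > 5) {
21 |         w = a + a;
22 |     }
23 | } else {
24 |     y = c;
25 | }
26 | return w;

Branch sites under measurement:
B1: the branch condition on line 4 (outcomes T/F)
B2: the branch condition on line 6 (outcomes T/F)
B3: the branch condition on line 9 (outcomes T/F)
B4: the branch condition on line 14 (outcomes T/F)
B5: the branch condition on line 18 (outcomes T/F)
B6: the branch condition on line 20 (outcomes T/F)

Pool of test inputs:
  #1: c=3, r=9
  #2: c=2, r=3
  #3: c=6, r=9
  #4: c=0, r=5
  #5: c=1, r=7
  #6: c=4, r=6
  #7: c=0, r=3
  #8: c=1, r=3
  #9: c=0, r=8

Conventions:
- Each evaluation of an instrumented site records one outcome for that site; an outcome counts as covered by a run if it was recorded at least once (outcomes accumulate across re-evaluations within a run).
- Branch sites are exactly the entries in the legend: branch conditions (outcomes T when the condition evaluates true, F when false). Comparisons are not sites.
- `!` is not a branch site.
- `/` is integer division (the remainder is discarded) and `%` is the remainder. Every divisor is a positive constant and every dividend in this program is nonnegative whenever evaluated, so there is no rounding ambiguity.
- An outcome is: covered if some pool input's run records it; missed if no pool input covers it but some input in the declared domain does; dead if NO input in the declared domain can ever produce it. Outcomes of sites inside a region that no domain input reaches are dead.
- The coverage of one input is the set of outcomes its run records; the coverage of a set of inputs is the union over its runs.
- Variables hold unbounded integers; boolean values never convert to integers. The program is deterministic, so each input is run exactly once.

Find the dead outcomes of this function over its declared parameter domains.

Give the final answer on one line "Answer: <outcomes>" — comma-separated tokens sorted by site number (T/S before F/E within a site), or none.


checking every outcome against all 70 domain inputs:
  B3=T: never recorded by any domain input -> dead
  reachable outcomes have witnesses, e.g. B1=T (e.g. c=0, r=0), B1=F (e.g. c=0, r=3), B2=T (e.g. c=0, r=0), B2=F (e.g. c=0, r=5)
Answer: B3=T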